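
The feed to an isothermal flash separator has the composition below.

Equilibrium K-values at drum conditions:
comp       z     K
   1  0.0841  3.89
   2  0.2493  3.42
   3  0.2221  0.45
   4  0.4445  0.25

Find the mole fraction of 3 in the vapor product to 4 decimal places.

Rachford–Rice: g(ψ) = Σ zᵢ(Kᵢ−1)/(1+ψ(Kᵢ−1)) = 0.
g(0) = ΣzᵢKᵢ − 1 = 0.3908 and g(1) = 1 − Σzᵢ/Kᵢ = -1.3661, so a root lies in (0, 1).
Iterate (Newton) starting at ψ = 0.64:
  ψ = 0.6400: g = -0.50762, g' = -1.3959 → ψ = 0.2764
  ψ = 0.2764: g = -0.06793, g' = -1.2327 → ψ = 0.2212
  ψ = 0.2212: g = 0.00241, g' = -1.3272 → ψ = 0.2231
Converged at ψ = 0.2231.
Compositions from xᵢ = zᵢ/(1+ψ(Kᵢ−1)), yᵢ = Kᵢxᵢ:
  1: x = 0.0511, y = 0.1989
  2: x = 0.1619, y = 0.5537
  3: x = 0.2532, y = 0.1139
  4: x = 0.5338, y = 0.1335

y_3 = 0.1139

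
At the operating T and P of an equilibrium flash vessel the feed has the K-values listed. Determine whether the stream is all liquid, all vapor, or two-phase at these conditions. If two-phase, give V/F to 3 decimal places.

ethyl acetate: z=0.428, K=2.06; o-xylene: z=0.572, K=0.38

ΣzᵢKᵢ = 1.099; Σzᵢ/Kᵢ = 1.713.
Both exceed 1, so a two-phase solution exists.
Rachford–Rice: g(ψ) = Σ zᵢ(Kᵢ−1)/(1+ψ(Kᵢ−1)) = 0.
Binary case is linear: z₁(K₁−1)(1+ψ(K₂−1)) + z₂(K₂−1)(1+ψ(K₁−1)) = 0
⇒ ψ = [z₁(K₁−1)+z₂(K₂−1)] / [−(K₁−1)(K₂−1)] = 0.0990/0.6572 = 0.151

two-phase, V/F = 0.151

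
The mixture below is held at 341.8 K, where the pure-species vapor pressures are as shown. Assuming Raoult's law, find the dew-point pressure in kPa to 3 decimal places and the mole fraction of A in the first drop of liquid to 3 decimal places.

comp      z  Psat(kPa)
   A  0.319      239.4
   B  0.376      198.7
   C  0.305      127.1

Pdew = 177.794 kPa, x_A = 0.237

At the dew point ψ → 1, so Σzᵢ/Kᵢ = 1 with Kᵢ = Pᵢˢᵃᵗ/P ⇒ 1/P = Σzᵢ/Pᵢˢᵃᵗ.
1/P = 0.319/239.4 + 0.376/198.7 + 0.305/127.1 = 0.005624 ⇒ P = 177.794 kPa
xᵢ = zᵢP/Pᵢˢᵃᵗ ⇒ x_A = 0.319·177.794/239.4 = 0.237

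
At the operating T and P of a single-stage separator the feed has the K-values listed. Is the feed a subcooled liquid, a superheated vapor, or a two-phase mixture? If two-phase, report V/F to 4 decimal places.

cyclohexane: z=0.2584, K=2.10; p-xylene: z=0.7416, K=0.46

ΣzᵢKᵢ = 0.8838; Σzᵢ/Kᵢ = 1.7352.
Since ΣzᵢKᵢ < 1 the mixture is below its bubble point — single liquid phase.

subcooled liquid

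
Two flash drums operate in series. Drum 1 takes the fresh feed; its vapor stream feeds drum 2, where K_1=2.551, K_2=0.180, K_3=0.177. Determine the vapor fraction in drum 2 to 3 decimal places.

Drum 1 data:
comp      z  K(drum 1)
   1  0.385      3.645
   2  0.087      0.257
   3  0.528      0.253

V/F (drum 2) = 0.848

Drum 1:
Material balance + equilibrium reduce to Σ zᵢ(Kᵢ−1)/(1+ψ₁(Kᵢ−1)) = 0.
g(0) = ΣzᵢKᵢ − 1 = 0.559 and g(1) = 1 − Σzᵢ/Kᵢ = -1.531, so a root lies in (0, 1).
Iterate (Newton) starting at ψ₁ = 0.5:
  ψ₁ = 0.500: g = -0.2939, g' = -1.372 → ψ₁ = 0.286
  ψ₁ = 0.286: g = -0.0035, g' = -1.427 → ψ₁ = 0.283
Converged at ψ₁ = 0.283.
Drum-1 compositions:
  1: x = 0.220, y = 0.802
  2: x = 0.110, y = 0.028
  3: x = 0.670, y = 0.169
Drum-2 feed = drum-1 vapor: z₂ = (0.8022, 0.0283, 0.1694).
Drum 2:
Material balance + equilibrium reduce to Σ zᵢ(Kᵢ−1)/(1+ψ₂(Kᵢ−1)) = 0.
Feasibility: ΣzᵢKᵢ = 2.082, Σzᵢ/Kᵢ = 1.429 — both > 1, two phases present.
Newton–Raphson from ψ₂ = 0.4:
  ψ₂ = 0.400: g = 0.5254, g' = -1.032 → ψ₂ = 0.909
  ψ₂ = 0.909: g = -0.1286, g' = -2.435 → ψ₂ = 0.856
  ψ₂ = 0.856: g = -0.0157, g' = -1.887 → ψ₂ = 0.848
Converged at ψ₂ = 0.848.
  1: x = 0.347, y = 0.884
  2: x = 0.093, y = 0.017
  3: x = 0.561, y = 0.099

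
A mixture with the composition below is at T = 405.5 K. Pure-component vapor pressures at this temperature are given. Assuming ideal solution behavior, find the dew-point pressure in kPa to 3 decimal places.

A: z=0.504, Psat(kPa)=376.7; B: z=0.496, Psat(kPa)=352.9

Pdew = 364.507 kPa

At the dew point ψ → 1, so Σzᵢ/Kᵢ = 1 with Kᵢ = Pᵢˢᵃᵗ/P ⇒ 1/P = Σzᵢ/Pᵢˢᵃᵗ.
1/P = 0.504/376.7 + 0.496/352.9 = 0.002743 ⇒ P = 364.507 kPa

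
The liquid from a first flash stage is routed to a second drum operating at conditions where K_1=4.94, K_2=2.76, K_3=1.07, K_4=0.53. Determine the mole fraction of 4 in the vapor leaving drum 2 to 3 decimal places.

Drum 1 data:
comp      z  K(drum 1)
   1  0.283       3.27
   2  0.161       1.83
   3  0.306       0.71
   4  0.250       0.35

Drum 1:
Iterate (Newton) starting at ψ₁ = 0.43:
  ψ₁ = 0.430: g = 0.0967, g' = -0.671 → ψ₁ = 0.574
  ψ₁ = 0.574: g = 0.0037, g' = -0.632 → ψ₁ = 0.580
Converged at ψ₁ = 0.580.
Drum-1 compositions:
  1: x = 0.122, y = 0.399
  2: x = 0.109, y = 0.199
  3: x = 0.368, y = 0.261
  4: x = 0.401, y = 0.140
Drum-2 feed = drum-1 liquid: z₂ = (0.1222, 0.1087, 0.3679, 0.4013).
Drum 2:
Iterate (Newton) starting at ψ₂ = 0.5:
  ψ₂ = 0.500: g = 0.0421, g' = -0.463 → ψ₂ = 0.591
  ψ₂ = 0.591: g = 0.0020, g' = -0.424 → ψ₂ = 0.596
Converged at ψ₂ = 0.596.
  1: x = 0.037, y = 0.180
  2: x = 0.053, y = 0.146
  3: x = 0.353, y = 0.378
  4: x = 0.557, y = 0.295

y_4 (drum 2) = 0.295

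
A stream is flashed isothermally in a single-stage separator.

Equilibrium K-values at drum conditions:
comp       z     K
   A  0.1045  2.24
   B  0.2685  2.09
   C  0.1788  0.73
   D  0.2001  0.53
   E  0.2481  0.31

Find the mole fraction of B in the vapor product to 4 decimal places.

Rachford–Rice: g(V/F) = Σ zᵢ(Kᵢ−1)/(1+V/F(Kᵢ−1)) = 0.
Check two-phase: ΣzᵢKᵢ = 1.1087 > 1 and Σzᵢ/Kᵢ = 1.5979 > 1, so g(0) = 0.1087 > 0 and g(1) = -0.5979 < 0.
Newton iteration, V/F⁰ = 0.5:
  V/F = 0.5000: g = -0.17069, g' = -0.5631 → V/F = 0.1969
  V/F = 0.1969: g = -0.00762, g' = -0.5464 → V/F = 0.1829
  V/F = 0.1829: g = 0.00003, g' = -0.5506 → V/F = 0.1830
Converged at V/F = 0.1830.
Compositions from xᵢ = zᵢ/(1+V/F(Kᵢ−1)), yᵢ = Kᵢxᵢ:
  A: x = 0.0852, y = 0.1908
  B: x = 0.2238, y = 0.4678
  C: x = 0.1881, y = 0.1373
  D: x = 0.2189, y = 0.1160
  E: x = 0.2840, y = 0.0880

y_B = 0.4678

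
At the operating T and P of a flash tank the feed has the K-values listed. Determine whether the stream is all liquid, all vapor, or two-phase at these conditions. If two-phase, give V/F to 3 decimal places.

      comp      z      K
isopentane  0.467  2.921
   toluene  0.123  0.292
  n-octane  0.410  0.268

two-phase, V/F = 0.365

ΣzᵢKᵢ = 1.510; Σzᵢ/Kᵢ = 2.111.
Both exceed 1, so a two-phase solution exists.
Rachford–Rice: g(ψ) = Σ zᵢ(Kᵢ−1)/(1+ψ(Kᵢ−1)) = 0.
Newton iteration, ψ⁰ = 0.5:
  ψ = 0.500: g = -0.1506, g' = -1.143 → ψ = 0.368
  ψ = 0.368: g = -0.0032, g' = -1.116 → ψ = 0.365
Converged at ψ = 0.365.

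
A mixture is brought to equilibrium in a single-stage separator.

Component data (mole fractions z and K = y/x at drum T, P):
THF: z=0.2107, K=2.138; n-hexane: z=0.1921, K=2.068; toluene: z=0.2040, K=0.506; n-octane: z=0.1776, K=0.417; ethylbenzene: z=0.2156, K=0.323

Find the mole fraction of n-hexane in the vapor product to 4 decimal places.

Newton iteration, V/F⁰ = 0.61:
  V/F = 0.6100: g = -0.28781, g' = -0.7095 → V/F = 0.2044
  V/F = 0.2044: g = -0.03609, g' = -0.5997 → V/F = 0.1442
  V/F = 0.1442: g = 0.00047, g' = -0.6169 → V/F = 0.1449
Converged at V/F = 0.1449.
Compositions from xᵢ = zᵢ/(1+V/F(Kᵢ−1)), yᵢ = Kᵢxᵢ:
  THF: x = 0.1809, y = 0.3867
  n-hexane: x = 0.1663, y = 0.3440
  toluene: x = 0.2197, y = 0.1112
  n-octane: x = 0.1940, y = 0.0809
  ethylbenzene: x = 0.2391, y = 0.0772

y_n-hexane = 0.3440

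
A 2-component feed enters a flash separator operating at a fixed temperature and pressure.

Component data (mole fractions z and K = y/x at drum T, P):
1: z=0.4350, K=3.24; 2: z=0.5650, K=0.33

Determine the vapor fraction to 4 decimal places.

ψ = 0.3970

Binary case is linear: z₁(K₁−1)(1+ψ(K₂−1)) + z₂(K₂−1)(1+ψ(K₁−1)) = 0
⇒ ψ = [z₁(K₁−1)+z₂(K₂−1)] / [−(K₁−1)(K₂−1)] = 0.59585/1.50080 = 0.3970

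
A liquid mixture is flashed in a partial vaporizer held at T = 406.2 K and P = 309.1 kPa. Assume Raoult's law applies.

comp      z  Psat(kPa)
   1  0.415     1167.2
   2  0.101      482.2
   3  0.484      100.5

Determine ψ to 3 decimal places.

ψ = 0.531

Raoult's law: Kᵢ = Pᵢˢᵃᵗ/P = Pᵢˢᵃᵗ/309.1.
  K_1 = 1167.2/309.1 = 3.77612, K_2 = 482.2/309.1 = 1.56001, K_3 = 100.5/309.1 = 0.32514
Newton–Raphson from ψ = 0.5:
  ψ = 0.500: g = 0.0336, g' = -1.082 → ψ = 0.531
Converged at ψ = 0.531.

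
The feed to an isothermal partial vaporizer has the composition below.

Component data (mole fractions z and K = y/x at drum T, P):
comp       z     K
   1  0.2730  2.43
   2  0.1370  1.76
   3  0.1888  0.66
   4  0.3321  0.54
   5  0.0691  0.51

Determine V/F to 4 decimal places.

V/F = 0.4578

Rachford–Rice: g(V/F) = Σ zᵢ(Kᵢ−1)/(1+V/F(Kᵢ−1)) = 0.
Check two-phase: ΣzᵢKᵢ = 1.2437 > 1 and Σzᵢ/Kᵢ = 1.2267 > 1, so g(0) = 0.2437 > 0 and g(1) = -0.2267 < 0.
Newton iteration, V/F⁰ = 0.5:
  V/F = 0.5000: g = -0.01750, g' = -0.4107 → V/F = 0.4574
  V/F = 0.4574: g = 0.00016, g' = -0.4185 → V/F = 0.4578
Converged at V/F = 0.4578.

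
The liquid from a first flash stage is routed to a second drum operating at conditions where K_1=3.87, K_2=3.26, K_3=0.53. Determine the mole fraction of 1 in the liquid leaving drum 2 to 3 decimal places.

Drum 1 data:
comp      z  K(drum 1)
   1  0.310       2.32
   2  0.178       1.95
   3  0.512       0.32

Drum 1:
Material balance + equilibrium reduce to Σ zᵢ(Kᵢ−1)/(1+ψ₁(Kᵢ−1)) = 0.
Feasibility: ΣzᵢKᵢ = 1.230, Σzᵢ/Kᵢ = 1.825 — both > 1, two phases present.
Newton–Raphson from ψ₁ = 0.69:
  ψ₁ = 0.690: g = -0.3396, g' = -1.047 → ψ₁ = 0.366
  ψ₁ = 0.366: g = -0.0618, g' = -0.754 → ψ₁ = 0.284
  ψ₁ = 0.284: g = -0.0003, g' = -0.749 → ψ₁ = 0.283
Converged at ψ₁ = 0.283.
Drum-1 compositions:
  1: x = 0.226, y = 0.524
  2: x = 0.140, y = 0.274
  3: x = 0.634, y = 0.203
Drum-2 feed = drum-1 liquid: z₂ = (0.2257, 0.1403, 0.6340).
Drum 2:
Newton–Raphson from ψ₂ = 0.52:
  ψ₂ = 0.520: g = 0.0112, g' = -0.696 → ψ₂ = 0.536
Converged at ψ₂ = 0.536.
  1: x = 0.089, y = 0.344
  2: x = 0.063, y = 0.207
  3: x = 0.848, y = 0.449

x_1 (drum 2) = 0.089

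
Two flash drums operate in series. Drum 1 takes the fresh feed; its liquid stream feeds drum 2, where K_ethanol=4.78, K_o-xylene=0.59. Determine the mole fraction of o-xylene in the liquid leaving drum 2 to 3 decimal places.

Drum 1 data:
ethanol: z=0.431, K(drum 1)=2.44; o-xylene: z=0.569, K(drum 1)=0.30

Drum 1:
Material balance + equilibrium reduce to Σ zᵢ(Kᵢ−1)/(1+ψ₁(Kᵢ−1)) = 0.
Feasibility: ΣzᵢKᵢ = 1.222, Σzᵢ/Kᵢ = 2.073 — both > 1, two phases present.
Iterate (Newton) starting at ψ₁ = 0.5:
  ψ₁ = 0.500: g = -0.2519, g' = -0.962 → ψ₁ = 0.238
  ψ₁ = 0.238: g = -0.0158, g' = -0.897 → ψ₁ = 0.221
Converged at ψ₁ = 0.221.
Drum-1 compositions:
  ethanol: x = 0.327, y = 0.798
  o-xylene: x = 0.673, y = 0.202
Drum-2 feed = drum-1 liquid: z₂ = (0.3271, 0.6729).
Drum 2:
Iterate (Newton) starting at ψ₂ = 0.5:
  ψ₂ = 0.500: g = 0.0808, g' = -0.739 → ψ₂ = 0.609
  ψ₂ = 0.609: g = 0.0065, g' = -0.629 → ψ₂ = 0.620
Converged at ψ₂ = 0.620.
  ethanol: x = 0.098, y = 0.468
  o-xylene: x = 0.902, y = 0.532

x_o-xylene (drum 2) = 0.902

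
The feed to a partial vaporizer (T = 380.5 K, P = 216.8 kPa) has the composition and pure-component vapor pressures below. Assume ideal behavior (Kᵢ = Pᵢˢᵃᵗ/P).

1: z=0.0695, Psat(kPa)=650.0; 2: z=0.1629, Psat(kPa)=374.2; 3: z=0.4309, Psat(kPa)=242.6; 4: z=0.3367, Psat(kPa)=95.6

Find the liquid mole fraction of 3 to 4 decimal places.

x_3 = 0.4150

Raoult's law: Kᵢ = Pᵢˢᵃᵗ/P = Pᵢˢᵃᵗ/216.8.
  K_1 = 650.0/216.8 = 2.998155, K_2 = 374.2/216.8 = 1.726015, K_3 = 242.6/216.8 = 1.119004, K_4 = 95.6/216.8 = 0.440959
Iterate (Newton) starting at ψ = 0.39:
  ψ = 0.3900: g = -0.02149, g' = -0.3175 → ψ = 0.3223
  ψ = 0.3223: g = 0.00009, g' = -0.3213 → ψ = 0.3226
Converged at ψ = 0.3226.
Compositions from xᵢ = zᵢ/(1+ψ(Kᵢ−1)), yᵢ = Kᵢxᵢ:
  1: x = 0.0423, y = 0.1267
  2: x = 0.1320, y = 0.2278
  3: x = 0.4150, y = 0.4644
  4: x = 0.4108, y = 0.1811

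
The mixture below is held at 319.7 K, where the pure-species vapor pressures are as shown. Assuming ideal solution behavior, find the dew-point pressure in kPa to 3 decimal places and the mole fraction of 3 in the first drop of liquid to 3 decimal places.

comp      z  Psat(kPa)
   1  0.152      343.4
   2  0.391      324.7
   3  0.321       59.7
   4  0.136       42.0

At the dew point ψ → 1, so Σzᵢ/Kᵢ = 1 with Kᵢ = Pᵢˢᵃᵗ/P ⇒ 1/P = Σzᵢ/Pᵢˢᵃᵗ.
1/P = 0.152/343.4 + 0.391/324.7 + 0.321/59.7 + 0.136/42.0 = 0.010262 ⇒ P = 97.449 kPa
xᵢ = zᵢP/Pᵢˢᵃᵗ ⇒ x_3 = 0.321·97.449/59.7 = 0.524

Pdew = 97.449 kPa, x_3 = 0.524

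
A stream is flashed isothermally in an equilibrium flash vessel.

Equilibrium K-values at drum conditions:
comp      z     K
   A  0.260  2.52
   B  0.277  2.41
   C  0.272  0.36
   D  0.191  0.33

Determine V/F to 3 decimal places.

Rachford–Rice: g(V/F) = Σ zᵢ(Kᵢ−1)/(1+V/F(Kᵢ−1)) = 0.
Check two-phase: ΣzᵢKᵢ = 1.484 > 1 and Σzᵢ/Kᵢ = 1.552 > 1, so g(0) = 0.484 > 0 and g(1) = -0.552 < 0.
Newton–Raphson from V/F = 0.47:
  V/F = 0.470: g = 0.0297, g' = -0.814 → V/F = 0.506
Converged at V/F = 0.506.

V/F = 0.506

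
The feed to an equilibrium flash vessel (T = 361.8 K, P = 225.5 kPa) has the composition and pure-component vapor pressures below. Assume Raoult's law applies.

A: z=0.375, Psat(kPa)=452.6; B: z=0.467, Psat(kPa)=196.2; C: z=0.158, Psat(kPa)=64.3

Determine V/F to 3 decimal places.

Raoult's law: Kᵢ = Pᵢˢᵃᵗ/P = Pᵢˢᵃᵗ/225.5.
  K_A = 452.6/225.5 = 2.00710, K_B = 196.2/225.5 = 0.87007, K_C = 64.3/225.5 = 0.28514
Material balance + equilibrium reduce to Σ zᵢ(Kᵢ−1)/(1+V/F(Kᵢ−1)) = 0.
g(0) = ΣzᵢKᵢ − 1 = 0.204 and g(1) = 1 − Σzᵢ/Kᵢ = -0.278, so a root lies in (0, 1).
Newton–Raphson from V/F = 0.5:
  V/F = 0.500: g = 0.0105, g' = -0.373 → V/F = 0.528
Converged at V/F = 0.528.

V/F = 0.528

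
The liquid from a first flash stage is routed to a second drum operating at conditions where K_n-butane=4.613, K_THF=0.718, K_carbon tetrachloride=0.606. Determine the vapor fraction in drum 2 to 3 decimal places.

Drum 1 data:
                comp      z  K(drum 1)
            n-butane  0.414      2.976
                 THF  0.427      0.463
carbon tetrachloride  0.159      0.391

V/F (drum 2) = 0.483

Drum 1:
Newton iteration, ψ₁⁰ = 0.63:
  ψ₁ = 0.630: g = -0.1392, g' = -0.757 → ψ₁ = 0.446
Converged at ψ₁ = 0.446.
Drum-1 compositions:
  n-butane: x = 0.220, y = 0.655
  THF: x = 0.562, y = 0.260
  carbon tetrachloride: x = 0.218, y = 0.085
Drum-2 feed = drum-1 liquid: z₂ = (0.2199, 0.5617, 0.2184).
Drum 2:
Iterate (Newton) starting at ψ₂ = 0.5:
  ψ₂ = 0.500: g = -0.0084, g' = -0.478 → ψ₂ = 0.482
  ψ₂ = 0.482: g = 0.0001, g' = -0.493 → ψ₂ = 0.483
Converged at ψ₂ = 0.483.
  n-butane: x = 0.080, y = 0.370
  THF: x = 0.650, y = 0.467
  carbon tetrachloride: x = 0.270, y = 0.163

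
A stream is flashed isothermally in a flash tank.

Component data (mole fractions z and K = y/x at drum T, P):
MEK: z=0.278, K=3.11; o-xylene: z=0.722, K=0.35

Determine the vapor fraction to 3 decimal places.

ψ = 0.086

Newton iteration, ψ⁰ = 0.5:
  ψ = 0.500: g = -0.4098, g' = -0.963 → ψ = 0.074
  ψ = 0.074: g = 0.0140, g' = -1.262 → ψ = 0.085
  ψ = 0.085: g = 0.0002, g' = -1.231 → ψ = 0.086
Converged at ψ = 0.086.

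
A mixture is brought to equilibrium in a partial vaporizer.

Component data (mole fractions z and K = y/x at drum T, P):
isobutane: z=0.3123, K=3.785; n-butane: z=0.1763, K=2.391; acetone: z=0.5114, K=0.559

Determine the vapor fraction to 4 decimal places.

ψ = 0.8684

Rachford–Rice: g(ψ) = Σ zᵢ(Kᵢ−1)/(1+ψ(Kᵢ−1)) = 0.
Check two-phase: ΣzᵢKᵢ = 1.8895 > 1 and Σzᵢ/Kᵢ = 1.0711 > 1, so g(0) = 0.8895 > 0 and g(1) = -0.0711 < 0.
Iterate (Newton) starting at ψ = 0.44:
  ψ = 0.4400: g = 0.26313, g' = -0.7735 → ψ = 0.7802
  ψ = 0.7802: g = 0.04791, g' = -0.5502 → ψ = 0.8673
  ψ = 0.8673: g = 0.00061, g' = -0.5385 → ψ = 0.8684
Converged at ψ = 0.8684.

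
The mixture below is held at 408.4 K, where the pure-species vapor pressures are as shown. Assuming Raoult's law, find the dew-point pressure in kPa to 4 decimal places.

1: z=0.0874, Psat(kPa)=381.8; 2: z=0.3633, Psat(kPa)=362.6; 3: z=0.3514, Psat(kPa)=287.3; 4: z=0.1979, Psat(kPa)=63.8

Pdew = 179.9908 kPa

At the dew point ψ → 1, so Σzᵢ/Kᵢ = 1 with Kᵢ = Pᵢˢᵃᵗ/P ⇒ 1/P = Σzᵢ/Pᵢˢᵃᵗ.
1/P = 0.0874/381.8 + 0.3633/362.6 + 0.3514/287.3 + 0.1979/63.8 = 0.0055558 ⇒ P = 179.9908 kPa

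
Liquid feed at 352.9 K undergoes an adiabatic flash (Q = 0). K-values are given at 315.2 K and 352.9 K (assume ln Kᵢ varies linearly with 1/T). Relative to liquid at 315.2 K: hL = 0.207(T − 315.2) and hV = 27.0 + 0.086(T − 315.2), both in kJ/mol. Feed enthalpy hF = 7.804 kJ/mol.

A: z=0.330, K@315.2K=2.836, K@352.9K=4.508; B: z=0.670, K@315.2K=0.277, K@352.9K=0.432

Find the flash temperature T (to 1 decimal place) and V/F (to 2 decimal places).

Adiabatic flash: solve Rachford–Rice at each trial T, then check hF = ψ·hV(T) + (1−ψ)·hL(T).
  T = 315.2 K: K = (2.836, 0.277), RR gives ψ = 0.092, H_out = 2.471 kJ/mol
  T = 352.9 K: K = (4.508, 0.432), RR gives ψ = 0.390, H_out = 16.555 kJ/mol
  T = 334.0 K: K = (3.620, 0.350), RR gives ψ = 0.252, H_out = 10.124 kJ/mol
  T = 324.6 K: K = (3.216, 0.312), RR gives ψ = 0.178, H_out = 6.538 kJ/mol
  T = 329.3 K: K = (3.415, 0.331), RR gives ψ = 0.216, H_out = 8.378 kJ/mol
  T = 327.0 K: K = (3.317, 0.322), RR gives ψ = 0.197, H_out = 7.491 kJ/mol
Linear interpolation between T = 327.0 (H_out = 7.491) and T = 329.3 (H_out = 8.378) on hF = 7.804 gives T ≈ 327.8 K, at which ψ = 0.20.

T = 327.8 K, V/F = 0.20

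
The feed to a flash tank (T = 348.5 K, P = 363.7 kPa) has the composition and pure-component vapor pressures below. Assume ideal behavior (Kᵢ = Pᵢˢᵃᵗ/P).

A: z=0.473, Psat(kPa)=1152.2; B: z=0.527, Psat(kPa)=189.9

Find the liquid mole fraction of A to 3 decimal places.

Raoult's law: Kᵢ = Pᵢˢᵃᵗ/P = Pᵢˢᵃᵗ/363.7.
  K_A = 1152.2/363.7 = 3.16800, K_B = 189.9/363.7 = 0.52213
Material balance + equilibrium reduce to Σ zᵢ(Kᵢ−1)/(1+ψ(Kᵢ−1)) = 0.
Check two-phase: ΣzᵢKᵢ = 1.774 > 1 and Σzᵢ/Kᵢ = 1.159 > 1, so g(0) = 0.774 > 0 and g(1) = -0.159 < 0.
Newton iteration, ψ⁰ = 0.37:
  ψ = 0.370: g = 0.2631, g' = -0.862 → ψ = 0.675
  ψ = 0.675: g = 0.0444, g' = -0.629 → ψ = 0.746
  ψ = 0.746: g = 0.0005, g' = -0.615 → ψ = 0.747
Converged at ψ = 0.747.
Compositions from xᵢ = zᵢ/(1+ψ(Kᵢ−1)), yᵢ = Kᵢxᵢ:
  A: x = 0.181, y = 0.572
  B: x = 0.819, y = 0.428

x_A = 0.181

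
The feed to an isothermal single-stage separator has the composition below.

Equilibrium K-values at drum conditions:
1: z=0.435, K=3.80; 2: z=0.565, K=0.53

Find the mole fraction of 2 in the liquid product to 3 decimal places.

Newton iteration, ψ⁰ = 0.55:
  ψ = 0.550: g = 0.1214, g' = -0.756 → ψ = 0.711
  ψ = 0.711: g = 0.0086, g' = -0.663 → ψ = 0.724
Converged at ψ = 0.724.
Compositions from xᵢ = zᵢ/(1+ψ(Kᵢ−1)), yᵢ = Kᵢxᵢ:
  1: x = 0.144, y = 0.546
  2: x = 0.856, y = 0.454

x_2 = 0.856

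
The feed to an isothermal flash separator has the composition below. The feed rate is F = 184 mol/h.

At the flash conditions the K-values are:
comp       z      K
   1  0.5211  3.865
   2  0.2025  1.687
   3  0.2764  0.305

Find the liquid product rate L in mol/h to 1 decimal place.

Rachford–Rice: g(β) = Σ zᵢ(Kᵢ−1)/(1+β(Kᵢ−1)) = 0.
Feasibility: ΣzᵢKᵢ = 2.4400, Σzᵢ/Kᵢ = 1.1611 — both > 1, two phases present.
Newton–Raphson from β = 0.46:
  β = 0.4600: g = 0.46743, g' = -1.1398 → β = 0.8701
  β = 0.8701: g = 0.02851, g' = -1.2425 → β = 0.8931
  β = 0.8931: g = -0.00067, g' = -1.3023 → β = 0.8925
Converged at β = 0.8925.
Then V = β·F = 0.8925·184 = 164.2 mol/h and L = F − V = 19.8 mol/h.

L = 19.8 mol/h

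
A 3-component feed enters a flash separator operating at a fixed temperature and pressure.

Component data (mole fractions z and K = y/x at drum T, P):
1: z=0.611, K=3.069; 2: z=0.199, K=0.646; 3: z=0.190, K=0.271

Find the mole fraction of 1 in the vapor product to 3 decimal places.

Material balance + equilibrium reduce to Σ zᵢ(Kᵢ−1)/(1+ψ(Kᵢ−1)) = 0.
g(0) = ΣzᵢKᵢ − 1 = 1.055 and g(1) = 1 − Σzᵢ/Kᵢ = -0.208, so a root lies in (0, 1).
Iterate (Newton) starting at ψ = 0.5:
  ψ = 0.500: g = 0.3178, g' = -0.919 → ψ = 0.846
  ψ = 0.846: g = -0.0022, g' = -1.084 → ψ = 0.844
Converged at ψ = 0.844.
Compositions from xᵢ = zᵢ/(1+ψ(Kᵢ−1)), yᵢ = Kᵢxᵢ:
  1: x = 0.223, y = 0.683
  2: x = 0.284, y = 0.183
  3: x = 0.494, y = 0.134

y_1 = 0.683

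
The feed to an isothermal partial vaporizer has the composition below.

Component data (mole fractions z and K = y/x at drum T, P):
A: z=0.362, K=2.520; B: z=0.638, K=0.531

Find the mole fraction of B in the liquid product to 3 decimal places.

Rachford–Rice: g(ψ) = Σ zᵢ(Kᵢ−1)/(1+ψ(Kᵢ−1)) = 0.
g(0) = ΣzᵢKᵢ − 1 = 0.251 and g(1) = 1 − Σzᵢ/Kᵢ = -0.345, so a root lies in (0, 1).
Newton–Raphson from ψ = 0.69:
  ψ = 0.690: g = -0.1738, g' = -0.506 → ψ = 0.346
  ψ = 0.346: g = 0.0031, g' = -0.559 → ψ = 0.352
Converged at ψ = 0.352.
Compositions from xᵢ = zᵢ/(1+ψ(Kᵢ−1)), yᵢ = Kᵢxᵢ:
  A: x = 0.236, y = 0.594
  B: x = 0.764, y = 0.406

x_B = 0.764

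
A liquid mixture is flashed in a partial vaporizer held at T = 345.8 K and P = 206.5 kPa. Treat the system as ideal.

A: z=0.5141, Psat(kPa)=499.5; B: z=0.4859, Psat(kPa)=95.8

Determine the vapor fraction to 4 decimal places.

Raoult's law: Kᵢ = Pᵢˢᵃᵗ/P = Pᵢˢᵃᵗ/206.5.
  K_A = 499.5/206.5 = 2.418886, K_B = 95.8/206.5 = 0.463923
Material balance + equilibrium reduce to Σ zᵢ(Kᵢ−1)/(1+ψ(Kᵢ−1)) = 0.
Check two-phase: ΣzᵢKᵢ = 1.4690 > 1 and Σzᵢ/Kᵢ = 1.2599 > 1, so g(0) = 0.4690 > 0 and g(1) = -0.2599 < 0.
Binary case is linear: z₁(K₁−1)(1+ψ(K₂−1)) + z₂(K₂−1)(1+ψ(K₁−1)) = 0
⇒ ψ = [z₁(K₁−1)+z₂(K₂−1)] / [−(K₁−1)(K₂−1)] = 0.46897/0.76063 = 0.6166

ψ = 0.6166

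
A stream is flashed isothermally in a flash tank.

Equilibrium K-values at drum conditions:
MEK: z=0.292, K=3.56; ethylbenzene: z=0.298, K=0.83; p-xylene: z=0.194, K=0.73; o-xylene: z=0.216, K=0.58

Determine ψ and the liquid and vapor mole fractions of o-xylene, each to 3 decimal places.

ψ = 0.749, x_o-xylene = 0.315, y_o-xylene = 0.183

Let ψ = V/F and solve Σ zᵢ(Kᵢ−1)/(1+ψ(Kᵢ−1)) = 0.
Check two-phase: ΣzᵢKᵢ = 1.554 > 1 and Σzᵢ/Kᵢ = 1.079 > 1, so g(0) = 0.554 > 0 and g(1) = -0.079 < 0.
Iterate (Newton) starting at ψ = 0.51:
  ψ = 0.510: g = 0.0926, g' = -0.451 → ψ = 0.715
  ψ = 0.715: g = 0.0118, g' = -0.350 → ψ = 0.749
Converged at ψ = 0.749.
Compositions from xᵢ = zᵢ/(1+ψ(Kᵢ−1)), yᵢ = Kᵢxᵢ:
  MEK: x = 0.100, y = 0.356
  ethylbenzene: x = 0.342, y = 0.283
  p-xylene: x = 0.243, y = 0.178
  o-xylene: x = 0.315, y = 0.183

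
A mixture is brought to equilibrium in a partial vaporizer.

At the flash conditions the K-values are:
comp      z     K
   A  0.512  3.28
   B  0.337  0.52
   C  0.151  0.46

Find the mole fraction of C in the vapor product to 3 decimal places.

Rachford–Rice: g(ψ) = Σ zᵢ(Kᵢ−1)/(1+ψ(Kᵢ−1)) = 0.
Feasibility: ΣzᵢKᵢ = 1.924, Σzᵢ/Kᵢ = 1.132 — both > 1, two phases present.
Newton–Raphson from ψ = 0.5:
  ψ = 0.500: g = 0.2210, g' = -0.798 → ψ = 0.777
  ψ = 0.777: g = 0.0229, g' = -0.675 → ψ = 0.811
Converged at ψ = 0.811.
Compositions from xᵢ = zᵢ/(1+ψ(Kᵢ−1)), yᵢ = Kᵢxᵢ:
  A: x = 0.180, y = 0.590
  B: x = 0.552, y = 0.287
  C: x = 0.269, y = 0.124

y_C = 0.124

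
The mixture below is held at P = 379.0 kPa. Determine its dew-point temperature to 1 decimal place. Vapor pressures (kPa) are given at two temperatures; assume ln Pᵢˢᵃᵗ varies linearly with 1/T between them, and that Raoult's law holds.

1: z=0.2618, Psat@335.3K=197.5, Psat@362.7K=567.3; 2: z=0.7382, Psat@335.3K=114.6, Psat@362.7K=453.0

Dew-point temperature: Σzᵢ·P/Pᵢˢᵃᵗ(T) = 1. Interpolate ln Pᵢˢᵃᵗ = aᵢ + bᵢ/T.
  T = 335.3 K: ΣzᵢP/Pᵢˢᵃᵗ = 2.9437
  T = 362.7 K: ΣzᵢP/Pᵢˢᵃᵗ = 0.7925
  T = 349.0 K: ΣzᵢP/Pᵢˢᵃᵗ = 1.4856
  T = 355.9 K: ΣzᵢP/Pᵢˢᵃᵗ = 1.0755
  T = 359.3 K: ΣzᵢP/Pᵢˢᵃᵗ = 0.9218
  T = 357.6 K: ΣzᵢP/Pᵢˢᵃᵗ = 0.9953
Interpolating between 355.9 K and 357.6 K gives T ≈ 357.5 K.

T = 357.5 K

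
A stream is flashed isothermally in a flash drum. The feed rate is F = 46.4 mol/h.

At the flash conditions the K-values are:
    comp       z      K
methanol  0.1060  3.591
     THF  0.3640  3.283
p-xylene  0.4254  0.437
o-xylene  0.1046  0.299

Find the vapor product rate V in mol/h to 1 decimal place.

Newton iteration, β⁰ = 0.5:
  β = 0.5000: g = 0.06147, g' = -0.9318 → β = 0.5660
  β = 0.5660: g = 0.00086, g' = -0.9098 → β = 0.5669
Converged at β = 0.5669.
Then V = β·F = 0.5669·46.4 = 26.3 mol/h and L = F − V = 20.1 mol/h.

V = 26.3 mol/h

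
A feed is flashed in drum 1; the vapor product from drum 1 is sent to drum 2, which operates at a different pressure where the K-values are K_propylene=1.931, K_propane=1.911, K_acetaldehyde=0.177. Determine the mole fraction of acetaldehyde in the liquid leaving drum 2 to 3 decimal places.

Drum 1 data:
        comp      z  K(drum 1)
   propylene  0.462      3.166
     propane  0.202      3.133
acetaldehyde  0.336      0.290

x_acetaldehyde (drum 2) = 0.529

Drum 1:
Material balance + equilibrium reduce to Σ zᵢ(Kᵢ−1)/(1+ψ₁(Kᵢ−1)) = 0.
Feasibility: ΣzᵢKᵢ = 2.193, Σzᵢ/Kᵢ = 1.369 — both > 1, two phases present.
Newton–Raphson from ψ₁ = 0.6:
  ψ₁ = 0.600: g = 0.2085, g' = -1.101 → ψ₁ = 0.789
  ψ₁ = 0.789: g = -0.0130, g' = -1.300 → ψ₁ = 0.779
Converged at ψ₁ = 0.779.
Drum-1 compositions:
  propylene: x = 0.172, y = 0.544
  propane: x = 0.076, y = 0.238
  acetaldehyde: x = 0.752, y = 0.218
Drum-2 feed = drum-1 vapor: z₂ = (0.5441, 0.2377, 0.2182).
Drum 2:
Material balance + equilibrium reduce to Σ zᵢ(Kᵢ−1)/(1+ψ₂(Kᵢ−1)) = 0.
Feasibility: ΣzᵢKᵢ = 1.544, Σzᵢ/Kᵢ = 1.639 — both > 1, two phases present.
Newton iteration, ψ₂⁰ = 0.5:
  ψ₂ = 0.500: g = 0.1894, g' = -0.739 → ψ₂ = 0.756
  ψ₂ = 0.756: g = -0.0498, g' = -1.267 → ψ₂ = 0.717
  ψ₂ = 0.717: g = -0.0030, g' = -1.121 → ψ₂ = 0.714
Converged at ψ₂ = 0.714.
  propylene: x = 0.327, y = 0.631
  propane: x = 0.144, y = 0.275
  acetaldehyde: x = 0.529, y = 0.094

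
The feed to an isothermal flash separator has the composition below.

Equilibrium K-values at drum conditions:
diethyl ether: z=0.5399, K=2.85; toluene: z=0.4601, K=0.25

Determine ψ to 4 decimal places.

Material balance + equilibrium reduce to Σ zᵢ(Kᵢ−1)/(1+ψ(Kᵢ−1)) = 0.
g(0) = ΣzᵢKᵢ − 1 = 0.6537 and g(1) = 1 − Σzᵢ/Kᵢ = -1.0298, so a root lies in (0, 1).
Binary case is linear: z₁(K₁−1)(1+ψ(K₂−1)) + z₂(K₂−1)(1+ψ(K₁−1)) = 0
⇒ ψ = [z₁(K₁−1)+z₂(K₂−1)] / [−(K₁−1)(K₂−1)] = 0.65374/1.38750 = 0.4712

ψ = 0.4712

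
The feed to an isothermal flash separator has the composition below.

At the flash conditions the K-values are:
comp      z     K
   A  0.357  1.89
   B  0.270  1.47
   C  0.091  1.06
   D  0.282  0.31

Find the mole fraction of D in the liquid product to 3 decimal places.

x_D = 0.460

Rachford–Rice: g(β) = Σ zᵢ(Kᵢ−1)/(1+β(Kᵢ−1)) = 0.
g(0) = ΣzᵢKᵢ − 1 = 0.256 and g(1) = 1 − Σzᵢ/Kᵢ = -0.368, so a root lies in (0, 1).
Iterate (Newton) starting at β = 0.32:
  β = 0.320: g = 0.1132, g' = -0.438 → β = 0.579
  β = 0.579: g = -0.0091, g' = -0.532 → β = 0.561
Converged at β = 0.561.
Compositions from xᵢ = zᵢ/(1+β(Kᵢ−1)), yᵢ = Kᵢxᵢ:
  A: x = 0.238, y = 0.450
  B: x = 0.214, y = 0.314
  C: x = 0.088, y = 0.093
  D: x = 0.460, y = 0.143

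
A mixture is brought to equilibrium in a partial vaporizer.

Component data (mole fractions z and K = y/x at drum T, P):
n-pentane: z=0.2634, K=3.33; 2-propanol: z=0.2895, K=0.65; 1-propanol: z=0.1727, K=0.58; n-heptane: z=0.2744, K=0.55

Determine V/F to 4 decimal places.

Rachford–Rice: g(V/F) = Σ zᵢ(Kᵢ−1)/(1+V/F(Kᵢ−1)) = 0.
Feasibility: ΣzᵢKᵢ = 1.3164, Σzᵢ/Kᵢ = 1.3212 — both > 1, two phases present.
Iterate (Newton) starting at V/F = 0.5:
  V/F = 0.5000: g = -0.09049, g' = -0.4985 → V/F = 0.3185
  V/F = 0.3185: g = 0.01039, g' = -0.6324 → V/F = 0.3349
  V/F = 0.3349: g = 0.00015, g' = -0.6150 → V/F = 0.3351
Converged at V/F = 0.3351.

V/F = 0.3351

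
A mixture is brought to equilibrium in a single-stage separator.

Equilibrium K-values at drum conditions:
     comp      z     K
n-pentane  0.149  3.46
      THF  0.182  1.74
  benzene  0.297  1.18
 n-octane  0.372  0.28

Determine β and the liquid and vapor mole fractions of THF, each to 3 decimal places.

Newton iteration, β⁰ = 0.5:
  β = 0.500: g = -0.1068, g' = -0.713 → β = 0.350
  β = 0.350: g = -0.0041, g' = -0.676 → β = 0.344
Converged at β = 0.344.
Compositions from xᵢ = zᵢ/(1+β(Kᵢ−1)), yᵢ = Kᵢxᵢ:
  n-pentane: x = 0.081, y = 0.279
  THF: x = 0.145, y = 0.252
  benzene: x = 0.280, y = 0.330
  n-octane: x = 0.495, y = 0.138

β = 0.344, x_THF = 0.145, y_THF = 0.252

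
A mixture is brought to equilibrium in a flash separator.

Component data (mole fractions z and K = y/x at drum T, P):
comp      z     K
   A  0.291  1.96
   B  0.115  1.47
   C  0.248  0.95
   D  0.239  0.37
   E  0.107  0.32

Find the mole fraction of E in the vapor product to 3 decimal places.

Rachford–Rice: g(β) = Σ zᵢ(Kᵢ−1)/(1+β(Kᵢ−1)) = 0.
Check two-phase: ΣzᵢKᵢ = 1.098 > 1 and Σzᵢ/Kᵢ = 1.468 > 1, so g(0) = 0.098 > 0 and g(1) = -0.468 < 0.
Newton iteration, β⁰ = 0.38:
  β = 0.380: g = -0.0582, g' = -0.417 → β = 0.240
  β = 0.240: g = -0.0015, g' = -0.401 → β = 0.237
Converged at β = 0.237.
Compositions from xᵢ = zᵢ/(1+β(Kᵢ−1)), yᵢ = Kᵢxᵢ:
  A: x = 0.237, y = 0.465
  B: x = 0.103, y = 0.152
  C: x = 0.251, y = 0.238
  D: x = 0.281, y = 0.104
  E: x = 0.128, y = 0.041

y_E = 0.041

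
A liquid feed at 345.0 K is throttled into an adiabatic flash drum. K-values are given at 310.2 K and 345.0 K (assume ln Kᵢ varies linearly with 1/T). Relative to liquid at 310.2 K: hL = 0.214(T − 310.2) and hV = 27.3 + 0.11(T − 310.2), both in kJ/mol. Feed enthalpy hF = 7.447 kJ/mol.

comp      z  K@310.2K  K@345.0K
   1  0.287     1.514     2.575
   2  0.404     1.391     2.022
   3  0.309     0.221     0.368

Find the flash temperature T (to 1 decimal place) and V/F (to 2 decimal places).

Adiabatic flash: solve Rachford–Rice at each trial T, then check hF = ψ·hV(T) + (1−ψ)·hL(T).
  T = 310.2 K: K = (1.514, 1.391, 0.221), RR gives ψ = 0.187, H_out = 5.107 kJ/mol
  T = 345.0 K: K = (2.575, 2.022, 0.368), RR gives ψ = 0.841, H_out = 27.353 kJ/mol
  T = 327.6 K: K = (2.003, 1.694, 0.289), RR gives ψ = 0.592, H_out = 18.811 kJ/mol
  T = 318.9 K: K = (1.748, 1.539, 0.254), RR gives ψ = 0.429, H_out = 13.193 kJ/mol
  T = 314.5 K: K = (1.627, 1.463, 0.237), RR gives ψ = 0.322, H_out = 9.564 kJ/mol
  T = 312.4 K: K = (1.571, 1.428, 0.229), RR gives ψ = 0.261, H_out = 7.529 kJ/mol
Linear interpolation between T = 310.2 (H_out = 5.107) and T = 312.4 (H_out = 7.529) on hF = 7.447 gives T ≈ 312.3 K, at which ψ = 0.26.

T = 312.3 K, V/F = 0.26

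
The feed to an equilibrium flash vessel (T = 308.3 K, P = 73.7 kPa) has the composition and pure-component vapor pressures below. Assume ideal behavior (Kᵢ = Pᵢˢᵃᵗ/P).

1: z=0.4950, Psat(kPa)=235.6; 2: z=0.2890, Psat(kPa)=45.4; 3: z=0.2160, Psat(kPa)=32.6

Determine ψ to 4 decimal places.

ψ = 0.8268

Raoult's law: Kᵢ = Pᵢˢᵃᵗ/P = Pᵢˢᵃᵗ/73.7.
  K_1 = 235.6/73.7 = 3.196744, K_2 = 45.4/73.7 = 0.616011, K_3 = 32.6/73.7 = 0.442334
Newton iteration, ψ⁰ = 0.5:
  ψ = 0.5000: g = 0.21383, g' = -0.7369 → ψ = 0.7902
  ψ = 0.7902: g = 0.02281, g' = -0.6217 → ψ = 0.8269
  ψ = 0.8269: g = -0.00003, g' = -0.6239 → ψ = 0.8268
Converged at ψ = 0.8268.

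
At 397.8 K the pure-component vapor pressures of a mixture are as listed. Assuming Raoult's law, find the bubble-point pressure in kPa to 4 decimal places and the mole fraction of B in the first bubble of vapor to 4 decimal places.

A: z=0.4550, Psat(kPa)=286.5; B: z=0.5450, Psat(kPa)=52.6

At the bubble point ψ → 0, so ΣzᵢKᵢ = 1 with Kᵢ = Pᵢˢᵃᵗ/P ⇒ P = ΣzᵢPᵢˢᵃᵗ.
P = 0.4550·286.5 + 0.5450·52.6 = 159.0245 kPa
yᵢ = zᵢPᵢˢᵃᵗ/P ⇒ y_B = 0.5450·52.6/159.0245 = 0.1803

Pbub = 159.0245 kPa, y_B = 0.1803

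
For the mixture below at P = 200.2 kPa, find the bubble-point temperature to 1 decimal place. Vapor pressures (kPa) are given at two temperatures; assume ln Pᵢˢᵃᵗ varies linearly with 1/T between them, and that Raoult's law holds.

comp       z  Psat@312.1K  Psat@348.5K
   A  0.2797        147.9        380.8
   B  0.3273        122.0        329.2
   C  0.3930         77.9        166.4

T = 334.3 K

Bubble-point temperature: ΣzᵢPᵢˢᵃᵗ(T) = P. Interpolate ln Pᵢˢᵃᵗ = aᵢ + bᵢ/T.
  T = 312.1 K: ΣzᵢPᵢˢᵃᵗ = 111.91 kPa
  T = 348.5 K: ΣzᵢPᵢˢᵃᵗ = 279.65 kPa
  T = 330.3 K: ΣzᵢPᵢˢᵃᵗ = 181.23 kPa
  T = 339.4 K: ΣzᵢPᵢˢᵃᵗ = 226.39 kPa
  T = 334.9 K: ΣzᵢPᵢˢᵃᵗ = 203.10 kPa
  T = 332.6 K: ΣzᵢPᵢˢᵃᵗ = 191.92 kPa
Interpolating between 332.6 K and 334.9 K gives T ≈ 334.3 K.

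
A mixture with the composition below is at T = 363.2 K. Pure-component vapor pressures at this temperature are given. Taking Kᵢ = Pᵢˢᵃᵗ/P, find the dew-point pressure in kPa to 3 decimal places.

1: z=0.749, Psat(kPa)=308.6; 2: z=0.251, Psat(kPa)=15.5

Pdew = 53.704 kPa

At the dew point ψ → 1, so Σzᵢ/Kᵢ = 1 with Kᵢ = Pᵢˢᵃᵗ/P ⇒ 1/P = Σzᵢ/Pᵢˢᵃᵗ.
1/P = 0.749/308.6 + 0.251/15.5 = 0.018621 ⇒ P = 53.704 kPa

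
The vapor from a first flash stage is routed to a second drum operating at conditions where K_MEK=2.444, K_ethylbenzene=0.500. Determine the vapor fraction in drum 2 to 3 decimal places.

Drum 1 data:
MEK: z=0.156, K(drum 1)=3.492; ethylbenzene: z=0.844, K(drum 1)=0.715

Drum 1:
Let ψ₁ = V/F and solve Σ zᵢ(Kᵢ−1)/(1+ψ₁(Kᵢ−1)) = 0.
Feasibility: ΣzᵢKᵢ = 1.148, Σzᵢ/Kᵢ = 1.225 — both > 1, two phases present.
Newton–Raphson from ψ₁ = 0.44:
  ψ₁ = 0.440: g = -0.0896, g' = -0.310 → ψ₁ = 0.151
  ψ₁ = 0.151: g = 0.0311, g' = -0.586 → ψ₁ = 0.204
  ψ₁ = 0.204: g = 0.0023, g' = -0.503 → ψ₁ = 0.209
Converged at ψ₁ = 0.209.
Drum-1 compositions:
  MEK: x = 0.103, y = 0.358
  ethylbenzene: x = 0.897, y = 0.642
Drum-2 feed = drum-1 vapor: z₂ = (0.3584, 0.6416).
Drum 2:
Rachford–Rice: g(ψ₂) = Σ zᵢ(Kᵢ−1)/(1+ψ₂(Kᵢ−1)) = 0.
g(0) = ΣzᵢKᵢ − 1 = 0.197 and g(1) = 1 − Σzᵢ/Kᵢ = -0.430, so a root lies in (0, 1).
Binary case is linear: z₁(K₁−1)(1+ψ₂(K₂−1)) + z₂(K₂−1)(1+ψ₂(K₁−1)) = 0
⇒ ψ₂ = [z₁(K₁−1)+z₂(K₂−1)] / [−(K₁−1)(K₂−1)] = 0.1967/0.7220 = 0.272
  MEK: x = 0.257, y = 0.629
  ethylbenzene: x = 0.743, y = 0.371

V/F (drum 2) = 0.272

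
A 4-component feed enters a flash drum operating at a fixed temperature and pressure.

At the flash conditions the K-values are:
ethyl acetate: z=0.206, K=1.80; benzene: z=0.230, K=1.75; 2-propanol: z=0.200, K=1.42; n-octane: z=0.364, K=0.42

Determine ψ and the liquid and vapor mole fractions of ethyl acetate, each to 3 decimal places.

ψ = 0.537, x_ethyl acetate = 0.144, y_ethyl acetate = 0.259

Rachford–Rice: g(ψ) = Σ zᵢ(Kᵢ−1)/(1+ψ(Kᵢ−1)) = 0.
Feasibility: ΣzᵢKᵢ = 1.210, Σzᵢ/Kᵢ = 1.253 — both > 1, two phases present.
Newton iteration, ψ⁰ = 0.5:
  ψ = 0.500: g = 0.0152, g' = -0.403 → ψ = 0.538
  ψ = 0.538: g = -0.0002, g' = -0.412 → ψ = 0.537
Converged at ψ = 0.537.
Compositions from xᵢ = zᵢ/(1+ψ(Kᵢ−1)), yᵢ = Kᵢxᵢ:
  ethyl acetate: x = 0.144, y = 0.259
  benzene: x = 0.164, y = 0.287
  2-propanol: x = 0.163, y = 0.232
  n-octane: x = 0.529, y = 0.222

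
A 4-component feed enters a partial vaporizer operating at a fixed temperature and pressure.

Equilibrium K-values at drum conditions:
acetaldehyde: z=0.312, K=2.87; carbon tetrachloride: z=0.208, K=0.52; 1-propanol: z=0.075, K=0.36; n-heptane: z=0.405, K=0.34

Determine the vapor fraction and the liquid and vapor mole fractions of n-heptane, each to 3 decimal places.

ψ = 0.148, x_n-heptane = 0.449, y_n-heptane = 0.153

Rachford–Rice: g(ψ) = Σ zᵢ(Kᵢ−1)/(1+ψ(Kᵢ−1)) = 0.
Feasibility: ΣzᵢKᵢ = 1.168, Σzᵢ/Kᵢ = 1.908 — both > 1, two phases present.
Newton iteration, ψ⁰ = 0.37:
  ψ = 0.370: g = -0.1931, g' = -0.814 → ψ = 0.133
  ψ = 0.133: g = 0.0155, g' = -1.004 → ψ = 0.148
Converged at ψ = 0.148.
Compositions from xᵢ = zᵢ/(1+ψ(Kᵢ−1)), yᵢ = Kᵢxᵢ:
  acetaldehyde: x = 0.244, y = 0.701
  carbon tetrachloride: x = 0.224, y = 0.116
  1-propanol: x = 0.083, y = 0.030
  n-heptane: x = 0.449, y = 0.153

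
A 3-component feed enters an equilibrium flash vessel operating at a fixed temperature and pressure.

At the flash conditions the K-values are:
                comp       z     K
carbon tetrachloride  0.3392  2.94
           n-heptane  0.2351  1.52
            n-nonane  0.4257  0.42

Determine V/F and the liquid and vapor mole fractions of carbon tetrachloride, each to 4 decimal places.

Rachford–Rice: g(V/F) = Σ zᵢ(Kᵢ−1)/(1+V/F(Kᵢ−1)) = 0.
g(0) = ΣzᵢKᵢ − 1 = 0.5334 and g(1) = 1 − Σzᵢ/Kᵢ = -0.2836, so a root lies in (0, 1).
Newton iteration, V/F⁰ = 0.5:
  V/F = 0.5000: g = 0.08330, g' = -0.6531 → V/F = 0.6276
  V/F = 0.6276: g = 0.00072, g' = -0.6498 → V/F = 0.6287
Converged at V/F = 0.6287.
Compositions from xᵢ = zᵢ/(1+V/F(Kᵢ−1)), yᵢ = Kᵢxᵢ:
  carbon tetrachloride: x = 0.1528, y = 0.4493
  n-heptane: x = 0.1772, y = 0.2693
  n-nonane: x = 0.6700, y = 0.2814

V/F = 0.6287, x_carbon tetrachloride = 0.1528, y_carbon tetrachloride = 0.4493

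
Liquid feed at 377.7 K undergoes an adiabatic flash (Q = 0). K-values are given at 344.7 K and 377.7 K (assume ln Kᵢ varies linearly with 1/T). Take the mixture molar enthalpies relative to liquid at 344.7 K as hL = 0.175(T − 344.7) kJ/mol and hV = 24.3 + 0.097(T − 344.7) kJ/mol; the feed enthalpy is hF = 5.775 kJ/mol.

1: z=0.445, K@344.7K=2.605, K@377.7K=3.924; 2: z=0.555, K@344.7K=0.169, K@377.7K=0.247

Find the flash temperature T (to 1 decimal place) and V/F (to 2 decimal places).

Adiabatic flash: solve Rachford–Rice at each trial T, then check hF = ψ·hV(T) + (1−ψ)·hL(T).
  T = 344.7 K: K = (2.605, 0.169), RR gives ψ = 0.190, H_out = 4.610 kJ/mol
  T = 377.7 K: K = (3.924, 0.247), RR gives ψ = 0.401, H_out = 14.491 kJ/mol
  T = 361.2 K: K = (3.227, 0.206), RR gives ψ = 0.311, H_out = 10.052 kJ/mol
  T = 352.9 K: K = (2.905, 0.187), RR gives ψ = 0.256, H_out = 7.491 kJ/mol
  T = 348.8 K: K = (2.753, 0.178), RR gives ψ = 0.225, H_out = 6.103 kJ/mol
  T = 346.8 K: K = (2.680, 0.174), RR gives ψ = 0.208, H_out = 5.389 kJ/mol
Linear interpolation between T = 346.8 (H_out = 5.389) and T = 348.8 (H_out = 6.103) on hF = 5.775 gives T ≈ 347.9 K, at which ψ = 0.22.

T = 347.9 K, V/F = 0.22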